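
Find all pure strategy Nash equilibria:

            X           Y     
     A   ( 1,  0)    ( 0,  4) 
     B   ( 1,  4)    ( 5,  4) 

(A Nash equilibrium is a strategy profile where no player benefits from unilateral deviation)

Nash equilibrium: (B, X), (B, Y)

Work:
Best responses:
  P1 vs X: payoffs [1, 1] → best response A/B (payoff 1)
  P1 vs Y: payoffs [0, 5] → best response B (payoff 5)
  P2 vs A: payoffs [0, 4] → best response Y (payoff 4)
  P2 vs B: payoffs [4, 4] → best response X/Y (payoff 4)
Mutual best responses: (B,X), (B,Y) → Nash equilibria.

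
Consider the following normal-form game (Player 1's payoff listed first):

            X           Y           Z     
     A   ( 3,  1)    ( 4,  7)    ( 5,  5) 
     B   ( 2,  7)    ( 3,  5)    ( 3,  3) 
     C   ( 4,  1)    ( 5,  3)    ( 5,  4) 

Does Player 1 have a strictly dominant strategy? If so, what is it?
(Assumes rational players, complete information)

No strictly dominant strategy exists for Player 1

Work:
A strategy strictly dominates another if it gives a strictly higher payoff against every opponent action. Compare each pair of P1's strategies column-by-column:
  A vs B: [3 vs 2, 4 vs 3, 5 vs 3] → A strictly dominates B
  A vs C: [3 vs 4, 4 vs 5, 5 vs 5] → A does not strictly dominate C (column X: 3 ≤ 4)
  B vs A: [2 vs 3, 3 vs 4, 3 vs 5] → B does not strictly dominate A (column X: 2 ≤ 3)
  B vs C: [2 vs 4, 3 vs 5, 3 vs 5] → B does not strictly dominate C (column X: 2 ≤ 4)
  C vs A: [4 vs 3, 5 vs 4, 5 vs 5] → C does not strictly dominate A (column Z: 5 ≤ 5)
  C vs B: [4 vs 2, 5 vs 3, 5 vs 3] → C strictly dominates B
No single strategy strictly dominates all others → no strictly dominant strategy.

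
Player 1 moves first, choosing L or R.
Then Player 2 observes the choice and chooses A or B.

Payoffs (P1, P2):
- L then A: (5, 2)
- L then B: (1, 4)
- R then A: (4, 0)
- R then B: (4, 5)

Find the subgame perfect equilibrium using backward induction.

P1 plays R, P2 plays B after L and B after R; Payoff (4, 5)

Work:
Backward induction:
After L: P2 chooses B → P1 gets 1
After R: P2 chooses B → P1 gets 4
P1 chooses R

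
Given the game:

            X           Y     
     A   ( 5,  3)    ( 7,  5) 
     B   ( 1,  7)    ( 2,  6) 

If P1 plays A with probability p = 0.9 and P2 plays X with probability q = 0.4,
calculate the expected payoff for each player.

E[P1] = 5.74, E[P2] = 4.42

Work:
E[P1] = p·q·π₁(A,X) + p·(1-q)·π₁(A,Y) + (1-p)·q·π₁(B,X) + (1-p)·(1-q)·π₁(B,Y)
= 0.9·0.4·5 + 0.9·0.6·7 + 0.1·0.4·1 + 0.1·0.6·2
= 5.74

E[P2] = 4.42 (similar calculation)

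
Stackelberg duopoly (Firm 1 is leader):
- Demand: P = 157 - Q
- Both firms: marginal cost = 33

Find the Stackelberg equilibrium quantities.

q₁* (leader) = 62.0, q₂* (follower) = 31.0

Work:
Follower's reaction: q₂ = (a - c - q₁)/2
Leader substitutes: π₁ = q₁·(a - q₁ - (a-c-q₁)/2 - c)
FOC: q₁* = (157 - 33)/2 = 62.00
Then: q₂* = (157 - 33 - 62.0)/2 = 31.00
Leader has first-mover advantage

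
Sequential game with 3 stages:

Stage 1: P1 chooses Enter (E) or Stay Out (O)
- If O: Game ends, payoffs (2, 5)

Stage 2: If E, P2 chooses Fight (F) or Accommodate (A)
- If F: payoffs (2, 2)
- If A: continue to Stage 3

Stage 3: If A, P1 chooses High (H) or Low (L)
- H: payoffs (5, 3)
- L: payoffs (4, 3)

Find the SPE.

SPE: (E, A, H); Outcome (5, 3)

Work:
Stage 3: P1 chooses H (5 vs 4)
Stage 2: P2: F->2, A->3 (anticipating H). Choose A
Stage 1: P1: O->2, E->5 (anticipating A, H). Choose E
SPE path: E -> A -> H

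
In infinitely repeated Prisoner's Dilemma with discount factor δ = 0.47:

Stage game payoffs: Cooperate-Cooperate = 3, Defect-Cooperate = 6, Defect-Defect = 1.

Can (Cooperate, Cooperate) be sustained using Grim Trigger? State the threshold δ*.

δ* = 0.6; since δ = 0.47 < 0.6, cooperation cannot be sustained

Work:
For Grim Trigger:
Cooperate forever: 3/(1-δ)
Defect then punished: 6 + 1·δ/(1-δ)
Need: 3/(1-δ) ≥ 6 + 1·δ/(1-δ)
Solving: δ ≥ (T-R)/(T-P) = (6-3)/(6-1) = 0.6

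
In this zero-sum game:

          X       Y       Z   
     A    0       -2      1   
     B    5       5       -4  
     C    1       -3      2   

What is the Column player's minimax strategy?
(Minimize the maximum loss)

Column should play Z, value = 2

Work:
Column player minimizes Row's maximum payoff:
Column X: max payoff to Row = 5
Column Y: max payoff to Row = 5
Column Z: max payoff to Row = 2
Minimum is 2, achieved by column Z.
Minimax strategy: Z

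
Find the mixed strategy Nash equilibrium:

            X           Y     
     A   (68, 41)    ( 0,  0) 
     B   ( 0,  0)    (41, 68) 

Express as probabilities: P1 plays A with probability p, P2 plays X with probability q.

p = 0.6239, q = 0.3761

Work:
Find probabilities that make opponent indifferent:
P2 chooses q to make P1 indifferent between A and B
P1 chooses p to make P2 indifferent between X and Y
Mixed NE: P1 plays (A: 0.6239, B: 0.3761), P2 plays (X: 0.3761, Y: 0.6239)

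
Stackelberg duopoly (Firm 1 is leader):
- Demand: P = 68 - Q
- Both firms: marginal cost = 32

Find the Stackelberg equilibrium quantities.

q₁* (leader) = 18.0, q₂* (follower) = 9.0

Work:
Follower's reaction: q₂ = (a - c - q₁)/2
Leader substitutes: π₁ = q₁·(a - q₁ - (a-c-q₁)/2 - c)
FOC: q₁* = (68 - 32)/2 = 18.00
Then: q₂* = (68 - 32 - 18.0)/2 = 9.00
Leader has first-mover advantage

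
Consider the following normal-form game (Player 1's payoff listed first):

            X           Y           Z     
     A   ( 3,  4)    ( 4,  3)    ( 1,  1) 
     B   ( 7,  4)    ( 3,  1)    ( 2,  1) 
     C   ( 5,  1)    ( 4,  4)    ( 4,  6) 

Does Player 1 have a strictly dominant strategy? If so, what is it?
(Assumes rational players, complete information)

No strictly dominant strategy exists for Player 1

Work:
A strategy strictly dominates another if it gives a strictly higher payoff against every opponent action. Compare each pair of P1's strategies column-by-column:
  A vs B: [3 vs 7, 4 vs 3, 1 vs 2] → A does not strictly dominate B (column X: 3 ≤ 7)
  A vs C: [3 vs 5, 4 vs 4, 1 vs 4] → A does not strictly dominate C (column X: 3 ≤ 5)
  B vs A: [7 vs 3, 3 vs 4, 2 vs 1] → B does not strictly dominate A (column Y: 3 ≤ 4)
  B vs C: [7 vs 5, 3 vs 4, 2 vs 4] → B does not strictly dominate C (column Y: 3 ≤ 4)
  C vs A: [5 vs 3, 4 vs 4, 4 vs 1] → C does not strictly dominate A (column Y: 4 ≤ 4)
  C vs B: [5 vs 7, 4 vs 3, 4 vs 2] → C does not strictly dominate B (column X: 5 ≤ 7)
No single strategy strictly dominates all others → no strictly dominant strategy.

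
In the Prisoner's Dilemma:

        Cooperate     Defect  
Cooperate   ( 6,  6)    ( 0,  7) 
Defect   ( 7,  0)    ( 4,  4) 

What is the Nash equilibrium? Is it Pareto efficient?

(Defect, Defect) is NE; not Pareto efficient

Work:
Defect dominates Cooperate for both players:
If P2 cooperates: Defect (7) > Cooperate (6)
If P2 defects: Defect (4) > Cooperate (0)
NE: (Defect, Defect) with payoff (4, 4)
But (Cooperate, Cooperate) = (6, 6) Pareto dominates (4, 4)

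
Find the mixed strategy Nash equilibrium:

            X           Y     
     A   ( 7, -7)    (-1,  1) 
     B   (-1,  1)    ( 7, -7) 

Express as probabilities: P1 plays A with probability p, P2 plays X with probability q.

p = 0.5, q = 0.5

Work:
Find probabilities that make opponent indifferent:
P2 chooses q to make P1 indifferent between A and B
P1 chooses p to make P2 indifferent between X and Y
Mixed NE: P1 plays (A: 0.5, B: 0.5), P2 plays (X: 0.5, Y: 0.5)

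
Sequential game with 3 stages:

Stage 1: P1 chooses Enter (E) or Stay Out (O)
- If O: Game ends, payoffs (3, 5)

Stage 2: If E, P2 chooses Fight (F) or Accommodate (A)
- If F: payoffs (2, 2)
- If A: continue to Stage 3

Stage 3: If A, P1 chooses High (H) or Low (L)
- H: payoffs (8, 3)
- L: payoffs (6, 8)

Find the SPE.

SPE: (E, A, H); Outcome (8, 3)

Work:
Stage 3: P1 chooses H (8 vs 6)
Stage 2: P2: F->2, A->3 (anticipating H). Choose A
Stage 1: P1: O->3, E->8 (anticipating A, H). Choose E
SPE path: E -> A -> H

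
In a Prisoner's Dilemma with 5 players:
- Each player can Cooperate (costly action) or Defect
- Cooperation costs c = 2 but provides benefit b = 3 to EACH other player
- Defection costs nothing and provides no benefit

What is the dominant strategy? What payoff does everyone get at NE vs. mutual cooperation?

Dominant: Defect; NE payoff = 0; Coop payoff = 10

Work:
Defect dominates (saves cost c = 2, benefit to others is external)
NE: All defect → everyone gets 0
If all cooperate: each receives (4)×3 - 2 = 10
Social dilemma: 10 > 0 but NE gives 0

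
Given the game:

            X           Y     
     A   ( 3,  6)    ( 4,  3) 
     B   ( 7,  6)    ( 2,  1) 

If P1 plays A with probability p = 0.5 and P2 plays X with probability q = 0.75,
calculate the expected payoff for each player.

E[P1] = 4.5, E[P2] = 5.0

Work:
E[P1] = p·q·π₁(A,X) + p·(1-q)·π₁(A,Y) + (1-p)·q·π₁(B,X) + (1-p)·(1-q)·π₁(B,Y)
= 0.5·0.75·3 + 0.5·0.25·4 + 0.5·0.75·7 + 0.5·0.25·2
= 4.5

E[P2] = 5.0 (similar calculation)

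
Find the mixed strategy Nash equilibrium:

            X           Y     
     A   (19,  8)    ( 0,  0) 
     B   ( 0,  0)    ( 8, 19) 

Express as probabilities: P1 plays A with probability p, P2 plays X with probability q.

p = 0.7037, q = 0.2963

Work:
Find probabilities that make opponent indifferent:
P2 chooses q to make P1 indifferent between A and B
P1 chooses p to make P2 indifferent between X and Y
Mixed NE: P1 plays (A: 0.7037, B: 0.2963), P2 plays (X: 0.2963, Y: 0.7037)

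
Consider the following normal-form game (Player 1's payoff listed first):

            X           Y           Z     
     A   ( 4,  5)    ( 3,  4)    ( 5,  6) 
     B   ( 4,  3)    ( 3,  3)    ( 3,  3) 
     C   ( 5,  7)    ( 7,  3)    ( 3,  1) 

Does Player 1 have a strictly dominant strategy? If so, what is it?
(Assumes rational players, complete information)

No strictly dominant strategy exists for Player 1

Work:
A strategy strictly dominates another if it gives a strictly higher payoff against every opponent action. Compare each pair of P1's strategies column-by-column:
  A vs B: [4 vs 4, 3 vs 3, 5 vs 3] → A does not strictly dominate B (column X: 4 ≤ 4)
  A vs C: [4 vs 5, 3 vs 7, 5 vs 3] → A does not strictly dominate C (column X: 4 ≤ 5)
  B vs A: [4 vs 4, 3 vs 3, 3 vs 5] → B does not strictly dominate A (column X: 4 ≤ 4)
  B vs C: [4 vs 5, 3 vs 7, 3 vs 3] → B does not strictly dominate C (column X: 4 ≤ 5)
  C vs A: [5 vs 4, 7 vs 3, 3 vs 5] → C does not strictly dominate A (column Z: 3 ≤ 5)
  C vs B: [5 vs 4, 7 vs 3, 3 vs 3] → C does not strictly dominate B (column Z: 3 ≤ 3)
No single strategy strictly dominates all others → no strictly dominant strategy.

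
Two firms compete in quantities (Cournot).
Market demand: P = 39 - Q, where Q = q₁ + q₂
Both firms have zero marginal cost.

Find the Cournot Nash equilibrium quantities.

q₁* = q₂* = 13.0; P* = 13.0

Work:
Profit: π_i = P·q_i = (a - q_i - q_j)·q_i
FOC: ∂π_i/∂q_i = a - 2q_i - q_j = 0
Reaction function: q_i = (39 - q_j)/2
Symmetry: q* = 39/3 = 13.0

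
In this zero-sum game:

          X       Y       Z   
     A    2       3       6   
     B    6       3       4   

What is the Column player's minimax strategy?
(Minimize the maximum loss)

Column should play Y, value = 3

Work:
Column player minimizes Row's maximum payoff:
Column X: max payoff to Row = 6
Column Y: max payoff to Row = 3
Column Z: max payoff to Row = 6
Minimum is 3, achieved by column Y.
Minimax strategy: Y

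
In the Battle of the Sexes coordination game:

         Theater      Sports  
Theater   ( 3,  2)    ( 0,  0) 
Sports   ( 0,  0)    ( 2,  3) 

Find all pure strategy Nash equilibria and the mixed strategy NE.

Pure NE: (Theater, Theater) and (Sports, Sports); Mixed NE: p = 0.6, q = 0.4

Work:
Check pure NE:
(Theater, Theater): (3, 2) - no unilateral deviation beneficial
(Sports, Sports): (2, 3) - no unilateral deviation beneficial
Mixed NE: P1 plays Theater with p = 0.6, P2 plays Theater with q = 0.4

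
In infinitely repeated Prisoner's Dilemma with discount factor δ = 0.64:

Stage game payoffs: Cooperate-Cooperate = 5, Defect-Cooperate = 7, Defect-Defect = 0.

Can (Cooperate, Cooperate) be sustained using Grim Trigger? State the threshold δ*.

δ* = 0.2857; since δ = 0.64 ≥ 0.2857, cooperation can be sustained

Work:
For Grim Trigger:
Cooperate forever: 5/(1-δ)
Defect then punished: 7 + 0·δ/(1-δ)
Need: 5/(1-δ) ≥ 7 + 0·δ/(1-δ)
Solving: δ ≥ (T-R)/(T-P) = (7-5)/(7-0) = 0.2857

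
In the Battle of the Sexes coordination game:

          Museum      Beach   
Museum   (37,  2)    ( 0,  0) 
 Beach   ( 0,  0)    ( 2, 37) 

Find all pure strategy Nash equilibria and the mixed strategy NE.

Pure NE: (Museum, Museum) and (Beach, Beach); Mixed NE: p = 0.9487, q = 0.0513

Work:
Check pure NE:
(Museum, Museum): (37, 2) - no unilateral deviation beneficial
(Beach, Beach): (2, 37) - no unilateral deviation beneficial
Mixed NE: P1 plays Museum with p = 0.9487, P2 plays Museum with q = 0.0513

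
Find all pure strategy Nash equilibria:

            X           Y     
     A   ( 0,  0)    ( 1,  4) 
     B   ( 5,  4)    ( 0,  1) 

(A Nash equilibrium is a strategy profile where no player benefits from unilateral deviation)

Nash equilibrium: (A, Y), (B, X)

Work:
Best responses:
  P1 vs X: payoffs [0, 5] → best response B (payoff 5)
  P1 vs Y: payoffs [1, 0] → best response A (payoff 1)
  P2 vs A: payoffs [0, 4] → best response Y (payoff 4)
  P2 vs B: payoffs [4, 1] → best response X (payoff 4)
Mutual best responses: (A,Y), (B,X) → Nash equilibria.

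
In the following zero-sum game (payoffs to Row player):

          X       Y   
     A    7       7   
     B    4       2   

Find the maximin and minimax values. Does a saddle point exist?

Maximin = 7, Minimax = 7, Saddle: True

Work:
Row minimums: [7, 2] → maximin = 7
Column maximums: [7, 7] → minimax = 7
Saddle point exists! Game value = 7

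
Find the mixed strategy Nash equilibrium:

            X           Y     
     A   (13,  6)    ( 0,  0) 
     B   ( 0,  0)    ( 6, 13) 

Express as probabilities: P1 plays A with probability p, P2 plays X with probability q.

p = 0.6842, q = 0.3158

Work:
Find probabilities that make opponent indifferent:
P2 chooses q to make P1 indifferent between A and B
P1 chooses p to make P2 indifferent between X and Y
Mixed NE: P1 plays (A: 0.6842, B: 0.3158), P2 plays (X: 0.3158, Y: 0.6842)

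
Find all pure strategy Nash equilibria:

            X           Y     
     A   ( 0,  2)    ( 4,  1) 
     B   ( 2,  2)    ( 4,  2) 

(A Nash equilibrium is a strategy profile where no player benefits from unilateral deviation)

Nash equilibrium: (B, X), (B, Y)

Work:
Best responses:
  P1 vs X: payoffs [0, 2] → best response B (payoff 2)
  P1 vs Y: payoffs [4, 4] → best response A/B (payoff 4)
  P2 vs A: payoffs [2, 1] → best response X (payoff 2)
  P2 vs B: payoffs [2, 2] → best response X/Y (payoff 2)
Mutual best responses: (B,X), (B,Y) → Nash equilibria.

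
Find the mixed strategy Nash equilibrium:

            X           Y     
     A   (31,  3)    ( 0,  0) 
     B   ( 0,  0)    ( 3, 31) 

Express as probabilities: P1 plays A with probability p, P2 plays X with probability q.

p = 0.9118, q = 0.0882

Work:
Find probabilities that make opponent indifferent:
P2 chooses q to make P1 indifferent between A and B
P1 chooses p to make P2 indifferent between X and Y
Mixed NE: P1 plays (A: 0.9118, B: 0.0882), P2 plays (X: 0.0882, Y: 0.9118)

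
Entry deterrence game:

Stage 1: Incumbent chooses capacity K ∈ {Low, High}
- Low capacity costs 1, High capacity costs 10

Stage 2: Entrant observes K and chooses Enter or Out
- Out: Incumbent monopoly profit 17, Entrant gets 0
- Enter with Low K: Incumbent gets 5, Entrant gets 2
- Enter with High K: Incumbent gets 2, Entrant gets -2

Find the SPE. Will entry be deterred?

SPE: (High, Enter|Low, Out|High); Entry deterred. Incumbent net profit = 7

Work:
After Low K: Entrant enters (2 > 0)
After High K: Entrant stays out (-2 < 0)
Incumbent: Low → 5−1=4, High → 17−10=7
Incumbent chooses High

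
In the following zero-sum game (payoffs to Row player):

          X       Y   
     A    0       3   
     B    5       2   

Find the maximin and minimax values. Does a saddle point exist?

Maximin = 2, Minimax = 3, Saddle: False

Work:
Row minimums: [0, 2] → maximin = 2
Column maximums: [5, 3] → minimax = 3
No saddle point (maximin ≠ minimax). Mixed strategy needed.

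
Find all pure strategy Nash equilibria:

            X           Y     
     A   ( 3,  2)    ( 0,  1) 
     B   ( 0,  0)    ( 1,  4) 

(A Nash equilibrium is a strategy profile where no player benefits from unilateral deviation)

Nash equilibrium: (A, X), (B, Y)

Work:
Best responses:
  P1 vs X: payoffs [3, 0] → best response A (payoff 3)
  P1 vs Y: payoffs [0, 1] → best response B (payoff 1)
  P2 vs A: payoffs [2, 1] → best response X (payoff 2)
  P2 vs B: payoffs [0, 4] → best response Y (payoff 4)
Mutual best responses: (A,X), (B,Y) → Nash equilibria.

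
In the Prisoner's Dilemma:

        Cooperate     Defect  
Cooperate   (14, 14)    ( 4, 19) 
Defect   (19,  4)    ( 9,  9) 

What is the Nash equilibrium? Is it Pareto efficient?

(Defect, Defect) is NE; not Pareto efficient

Work:
Defect dominates Cooperate for both players:
If P2 cooperates: Defect (19) > Cooperate (14)
If P2 defects: Defect (9) > Cooperate (4)
NE: (Defect, Defect) with payoff (9, 9)
But (Cooperate, Cooperate) = (14, 14) Pareto dominates (9, 9)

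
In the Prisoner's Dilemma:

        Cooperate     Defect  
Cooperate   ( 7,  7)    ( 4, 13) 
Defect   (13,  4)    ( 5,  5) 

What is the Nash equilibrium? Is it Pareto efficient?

(Defect, Defect) is NE; not Pareto efficient

Work:
Defect dominates Cooperate for both players:
If P2 cooperates: Defect (13) > Cooperate (7)
If P2 defects: Defect (5) > Cooperate (4)
NE: (Defect, Defect) with payoff (5, 5)
But (Cooperate, Cooperate) = (7, 7) Pareto dominates (5, 5)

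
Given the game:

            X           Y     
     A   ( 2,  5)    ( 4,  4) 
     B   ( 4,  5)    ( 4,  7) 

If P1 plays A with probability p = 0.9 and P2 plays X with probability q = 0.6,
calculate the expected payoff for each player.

E[P1] = 2.92, E[P2] = 4.72

Work:
E[P1] = p·q·π₁(A,X) + p·(1-q)·π₁(A,Y) + (1-p)·q·π₁(B,X) + (1-p)·(1-q)·π₁(B,Y)
= 0.9·0.6·2 + 0.9·0.4·4 + 0.1·0.6·4 + 0.1·0.4·4
= 2.92

E[P2] = 4.72 (similar calculation)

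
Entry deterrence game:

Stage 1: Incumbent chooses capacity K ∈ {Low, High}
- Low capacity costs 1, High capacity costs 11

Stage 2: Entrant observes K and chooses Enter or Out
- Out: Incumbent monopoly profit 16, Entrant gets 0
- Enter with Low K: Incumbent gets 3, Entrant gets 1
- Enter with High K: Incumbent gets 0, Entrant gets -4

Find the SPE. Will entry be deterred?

SPE: (High, Enter|Low, Out|High); Entry deterred. Incumbent net profit = 5

Work:
After Low K: Entrant enters (1 > 0)
After High K: Entrant stays out (-4 < 0)
Incumbent: Low → 3−1=2, High → 16−11=5
Incumbent chooses High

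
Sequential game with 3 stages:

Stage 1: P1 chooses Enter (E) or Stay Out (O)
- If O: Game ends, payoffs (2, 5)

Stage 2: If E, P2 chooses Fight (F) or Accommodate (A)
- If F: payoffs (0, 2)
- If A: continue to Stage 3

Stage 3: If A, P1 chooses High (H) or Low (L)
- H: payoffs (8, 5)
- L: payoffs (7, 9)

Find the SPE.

SPE: (E, A, H); Outcome (8, 5)

Work:
Stage 3: P1 chooses H (8 vs 7)
Stage 2: P2: F->2, A->5 (anticipating H). Choose A
Stage 1: P1: O->2, E->8 (anticipating A, H). Choose E
SPE path: E -> A -> H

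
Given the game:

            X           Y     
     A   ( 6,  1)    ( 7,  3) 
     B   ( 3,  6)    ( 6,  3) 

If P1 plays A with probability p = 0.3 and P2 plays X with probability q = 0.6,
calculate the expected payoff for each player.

E[P1] = 4.86, E[P2] = 3.9

Work:
E[P1] = p·q·π₁(A,X) + p·(1-q)·π₁(A,Y) + (1-p)·q·π₁(B,X) + (1-p)·(1-q)·π₁(B,Y)
= 0.3·0.6·6 + 0.3·0.4·7 + 0.7·0.6·3 + 0.7·0.4·6
= 4.86

E[P2] = 3.9 (similar calculation)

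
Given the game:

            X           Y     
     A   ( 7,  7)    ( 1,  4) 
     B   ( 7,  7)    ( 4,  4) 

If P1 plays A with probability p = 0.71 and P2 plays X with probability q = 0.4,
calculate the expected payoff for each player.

E[P1] = 3.922, E[P2] = 5.2

Work:
E[P1] = p·q·π₁(A,X) + p·(1-q)·π₁(A,Y) + (1-p)·q·π₁(B,X) + (1-p)·(1-q)·π₁(B,Y)
= 0.71·0.4·7 + 0.71·0.6·1 + 0.29·0.4·7 + 0.29·0.6·4
= 3.922

E[P2] = 5.2 (similar calculation)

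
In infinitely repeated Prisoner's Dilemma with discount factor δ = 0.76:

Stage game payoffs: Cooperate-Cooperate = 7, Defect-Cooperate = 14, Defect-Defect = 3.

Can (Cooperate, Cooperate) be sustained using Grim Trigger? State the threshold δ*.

δ* = 0.6364; since δ = 0.76 ≥ 0.6364, cooperation can be sustained

Work:
For Grim Trigger:
Cooperate forever: 7/(1-δ)
Defect then punished: 14 + 3·δ/(1-δ)
Need: 7/(1-δ) ≥ 14 + 3·δ/(1-δ)
Solving: δ ≥ (T-R)/(T-P) = (14-7)/(14-3) = 0.6364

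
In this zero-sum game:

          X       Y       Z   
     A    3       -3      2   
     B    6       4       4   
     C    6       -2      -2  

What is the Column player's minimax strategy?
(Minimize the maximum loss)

Column should play Y or Z (all achieve the minimum), value = 4

Work:
Column player minimizes Row's maximum payoff:
Column X: max payoff to Row = 6
Column Y: max payoff to Row = 4
Column Z: max payoff to Row = 4
Minimum is 4, achieved by columns Y, Z (tied).
Each of Y or Z is a minimax strategy.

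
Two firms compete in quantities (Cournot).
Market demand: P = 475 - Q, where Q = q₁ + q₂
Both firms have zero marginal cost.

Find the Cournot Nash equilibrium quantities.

q₁* = q₂* = 158.33; P* = 158.33

Work:
Profit: π_i = P·q_i = (a - q_i - q_j)·q_i
FOC: ∂π_i/∂q_i = a - 2q_i - q_j = 0
Reaction function: q_i = (475 - q_j)/2
Symmetry: q* = 475/3 = 158.33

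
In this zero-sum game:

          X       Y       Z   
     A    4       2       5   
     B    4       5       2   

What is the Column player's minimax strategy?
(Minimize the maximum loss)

Column should play X, value = 4

Work:
Column player minimizes Row's maximum payoff:
Column X: max payoff to Row = 4
Column Y: max payoff to Row = 5
Column Z: max payoff to Row = 5
Minimum is 4, achieved by column X.
Minimax strategy: X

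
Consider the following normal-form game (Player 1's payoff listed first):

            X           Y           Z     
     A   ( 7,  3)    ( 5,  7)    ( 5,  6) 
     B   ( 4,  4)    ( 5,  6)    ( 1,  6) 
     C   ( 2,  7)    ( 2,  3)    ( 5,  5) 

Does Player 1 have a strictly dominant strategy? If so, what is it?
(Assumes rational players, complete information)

No strictly dominant strategy exists for Player 1

Work:
A strategy strictly dominates another if it gives a strictly higher payoff against every opponent action. Compare each pair of P1's strategies column-by-column:
  A vs B: [7 vs 4, 5 vs 5, 5 vs 1] → A does not strictly dominate B (column Y: 5 ≤ 5)
  A vs C: [7 vs 2, 5 vs 2, 5 vs 5] → A does not strictly dominate C (column Z: 5 ≤ 5)
  B vs A: [4 vs 7, 5 vs 5, 1 vs 5] → B does not strictly dominate A (column X: 4 ≤ 7)
  B vs C: [4 vs 2, 5 vs 2, 1 vs 5] → B does not strictly dominate C (column Z: 1 ≤ 5)
  C vs A: [2 vs 7, 2 vs 5, 5 vs 5] → C does not strictly dominate A (column X: 2 ≤ 7)
  C vs B: [2 vs 4, 2 vs 5, 5 vs 1] → C does not strictly dominate B (column X: 2 ≤ 4)
No single strategy strictly dominates all others → no strictly dominant strategy.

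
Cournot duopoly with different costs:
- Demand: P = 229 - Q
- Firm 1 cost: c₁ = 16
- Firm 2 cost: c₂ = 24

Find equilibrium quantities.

q₁* = 73.67, q₂* = 65.67

Work:
Reaction: q₁ = (229 - 16 - q₂)/2
Reaction: q₂ = (229 - 24 - q₁)/2
Solve simultaneously:
q₁* = (229 - 2×16 + 24)/3 = 73.67
q₂* = (229 - 2×24 + 16)/3 = 65.67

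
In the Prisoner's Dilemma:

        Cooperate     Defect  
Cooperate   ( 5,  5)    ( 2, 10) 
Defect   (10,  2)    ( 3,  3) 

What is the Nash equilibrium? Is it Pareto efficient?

(Defect, Defect) is NE; not Pareto efficient

Work:
Defect dominates Cooperate for both players:
If P2 cooperates: Defect (10) > Cooperate (5)
If P2 defects: Defect (3) > Cooperate (2)
NE: (Defect, Defect) with payoff (3, 3)
But (Cooperate, Cooperate) = (5, 5) Pareto dominates (3, 3)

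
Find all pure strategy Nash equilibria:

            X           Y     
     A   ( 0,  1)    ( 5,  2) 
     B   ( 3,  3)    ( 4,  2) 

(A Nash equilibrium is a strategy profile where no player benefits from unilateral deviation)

Nash equilibrium: (A, Y), (B, X)

Work:
Best responses:
  P1 vs X: payoffs [0, 3] → best response B (payoff 3)
  P1 vs Y: payoffs [5, 4] → best response A (payoff 5)
  P2 vs A: payoffs [1, 2] → best response Y (payoff 2)
  P2 vs B: payoffs [3, 2] → best response X (payoff 3)
Mutual best responses: (A,Y), (B,X) → Nash equilibria.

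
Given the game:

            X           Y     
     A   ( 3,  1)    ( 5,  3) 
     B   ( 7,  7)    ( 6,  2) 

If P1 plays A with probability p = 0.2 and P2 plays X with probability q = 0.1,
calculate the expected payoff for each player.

E[P1] = 5.84, E[P2] = 2.56

Work:
E[P1] = p·q·π₁(A,X) + p·(1-q)·π₁(A,Y) + (1-p)·q·π₁(B,X) + (1-p)·(1-q)·π₁(B,Y)
= 0.2·0.1·3 + 0.2·0.9·5 + 0.8·0.1·7 + 0.8·0.9·6
= 5.84

E[P2] = 2.56 (similar calculation)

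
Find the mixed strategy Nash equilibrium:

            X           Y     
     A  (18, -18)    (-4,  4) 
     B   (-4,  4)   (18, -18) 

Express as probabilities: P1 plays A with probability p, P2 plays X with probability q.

p = 0.5, q = 0.5

Work:
Find probabilities that make opponent indifferent:
P2 chooses q to make P1 indifferent between A and B
P1 chooses p to make P2 indifferent between X and Y
Mixed NE: P1 plays (A: 0.5, B: 0.5), P2 plays (X: 0.5, Y: 0.5)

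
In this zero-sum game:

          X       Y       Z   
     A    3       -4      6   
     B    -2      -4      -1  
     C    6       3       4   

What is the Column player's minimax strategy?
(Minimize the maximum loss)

Column should play Y, value = 3

Work:
Column player minimizes Row's maximum payoff:
Column X: max payoff to Row = 6
Column Y: max payoff to Row = 3
Column Z: max payoff to Row = 6
Minimum is 3, achieved by column Y.
Minimax strategy: Y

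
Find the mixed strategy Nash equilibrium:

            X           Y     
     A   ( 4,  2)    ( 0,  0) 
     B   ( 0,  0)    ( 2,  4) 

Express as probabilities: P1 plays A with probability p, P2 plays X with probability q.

p = 0.6667, q = 0.3333

Work:
Find probabilities that make opponent indifferent:
P2 chooses q to make P1 indifferent between A and B
P1 chooses p to make P2 indifferent between X and Y
Mixed NE: P1 plays (A: 0.6667, B: 0.3333), P2 plays (X: 0.3333, Y: 0.6667)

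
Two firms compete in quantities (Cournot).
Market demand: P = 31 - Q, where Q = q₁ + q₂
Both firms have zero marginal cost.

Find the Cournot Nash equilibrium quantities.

q₁* = q₂* = 10.33; P* = 10.33

Work:
Profit: π_i = P·q_i = (a - q_i - q_j)·q_i
FOC: ∂π_i/∂q_i = a - 2q_i - q_j = 0
Reaction function: q_i = (31 - q_j)/2
Symmetry: q* = 31/3 = 10.33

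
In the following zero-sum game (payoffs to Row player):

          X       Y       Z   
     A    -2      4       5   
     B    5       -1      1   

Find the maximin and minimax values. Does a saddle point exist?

Maximin = -1, Minimax = 4, Saddle: False

Work:
Row minimums: [-2, -1] → maximin = -1
Column maximums: [5, 4, 5] → minimax = 4
No saddle point (maximin ≠ minimax). Mixed strategy needed.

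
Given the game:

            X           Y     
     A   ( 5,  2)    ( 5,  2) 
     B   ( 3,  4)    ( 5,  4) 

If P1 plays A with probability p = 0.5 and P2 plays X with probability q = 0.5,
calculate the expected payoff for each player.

E[P1] = 4.5, E[P2] = 3.0

Work:
E[P1] = p·q·π₁(A,X) + p·(1-q)·π₁(A,Y) + (1-p)·q·π₁(B,X) + (1-p)·(1-q)·π₁(B,Y)
= 0.5·0.5·5 + 0.5·0.5·5 + 0.5·0.5·3 + 0.5·0.5·5
= 4.5

E[P2] = 3.0 (similar calculation)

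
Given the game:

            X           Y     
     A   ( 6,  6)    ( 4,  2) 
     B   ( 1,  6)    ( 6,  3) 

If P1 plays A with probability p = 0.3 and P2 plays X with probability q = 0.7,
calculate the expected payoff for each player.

E[P1] = 3.37, E[P2] = 5.01

Work:
E[P1] = p·q·π₁(A,X) + p·(1-q)·π₁(A,Y) + (1-p)·q·π₁(B,X) + (1-p)·(1-q)·π₁(B,Y)
= 0.3·0.7·6 + 0.3·0.3·4 + 0.7·0.7·1 + 0.7·0.3·6
= 3.37

E[P2] = 5.01 (similar calculation)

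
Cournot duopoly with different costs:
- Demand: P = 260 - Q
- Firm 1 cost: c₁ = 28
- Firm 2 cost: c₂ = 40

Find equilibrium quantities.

q₁* = 81.33, q₂* = 69.33

Work:
Reaction: q₁ = (260 - 28 - q₂)/2
Reaction: q₂ = (260 - 40 - q₁)/2
Solve simultaneously:
q₁* = (260 - 2×28 + 40)/3 = 81.33
q₂* = (260 - 2×40 + 28)/3 = 69.33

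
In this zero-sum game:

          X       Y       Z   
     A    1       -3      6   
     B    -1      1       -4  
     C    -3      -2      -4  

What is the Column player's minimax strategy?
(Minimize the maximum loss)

Column should play X or Y (all achieve the minimum), value = 1

Work:
Column player minimizes Row's maximum payoff:
Column X: max payoff to Row = 1
Column Y: max payoff to Row = 1
Column Z: max payoff to Row = 6
Minimum is 1, achieved by columns X, Y (tied).
Each of X or Y is a minimax strategy.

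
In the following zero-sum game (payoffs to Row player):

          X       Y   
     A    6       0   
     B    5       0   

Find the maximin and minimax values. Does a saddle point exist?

Maximin = 0, Minimax = 0, Saddle: True

Work:
Row minimums: [0, 0] → maximin = 0
Column maximums: [6, 0] → minimax = 0
Saddle point exists! Game value = 0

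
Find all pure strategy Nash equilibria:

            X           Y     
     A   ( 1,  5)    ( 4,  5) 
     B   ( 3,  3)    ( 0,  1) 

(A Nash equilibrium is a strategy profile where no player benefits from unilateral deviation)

Nash equilibrium: (A, Y), (B, X)

Work:
Best responses:
  P1 vs X: payoffs [1, 3] → best response B (payoff 3)
  P1 vs Y: payoffs [4, 0] → best response A (payoff 4)
  P2 vs A: payoffs [5, 5] → best response X/Y (payoff 5)
  P2 vs B: payoffs [3, 1] → best response X (payoff 3)
Mutual best responses: (A,Y), (B,X) → Nash equilibria.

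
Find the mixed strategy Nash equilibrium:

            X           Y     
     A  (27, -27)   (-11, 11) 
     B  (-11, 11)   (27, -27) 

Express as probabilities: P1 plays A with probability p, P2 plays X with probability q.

p = 0.5, q = 0.5

Work:
Find probabilities that make opponent indifferent:
P2 chooses q to make P1 indifferent between A and B
P1 chooses p to make P2 indifferent between X and Y
Mixed NE: P1 plays (A: 0.5, B: 0.5), P2 plays (X: 0.5, Y: 0.5)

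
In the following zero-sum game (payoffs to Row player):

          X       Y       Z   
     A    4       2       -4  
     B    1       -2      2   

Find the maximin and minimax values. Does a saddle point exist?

Maximin = -2, Minimax = 2, Saddle: False

Work:
Row minimums: [-4, -2] → maximin = -2
Column maximums: [4, 2, 2] → minimax = 2
No saddle point (maximin ≠ minimax). Mixed strategy needed.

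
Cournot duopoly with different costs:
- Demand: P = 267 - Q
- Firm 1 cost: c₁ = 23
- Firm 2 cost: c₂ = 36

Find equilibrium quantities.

q₁* = 85.67, q₂* = 72.67

Work:
Reaction: q₁ = (267 - 23 - q₂)/2
Reaction: q₂ = (267 - 36 - q₁)/2
Solve simultaneously:
q₁* = (267 - 2×23 + 36)/3 = 85.67
q₂* = (267 - 2×36 + 23)/3 = 72.67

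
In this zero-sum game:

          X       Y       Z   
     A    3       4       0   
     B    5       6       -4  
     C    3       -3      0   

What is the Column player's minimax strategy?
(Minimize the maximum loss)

Column should play Z, value = 0

Work:
Column player minimizes Row's maximum payoff:
Column X: max payoff to Row = 5
Column Y: max payoff to Row = 6
Column Z: max payoff to Row = 0
Minimum is 0, achieved by column Z.
Minimax strategy: Z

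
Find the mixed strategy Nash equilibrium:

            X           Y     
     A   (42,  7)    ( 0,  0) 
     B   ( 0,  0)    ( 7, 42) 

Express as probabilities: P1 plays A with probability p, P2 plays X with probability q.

p = 0.8571, q = 0.1429

Work:
Find probabilities that make opponent indifferent:
P2 chooses q to make P1 indifferent between A and B
P1 chooses p to make P2 indifferent between X and Y
Mixed NE: P1 plays (A: 0.8571, B: 0.1429), P2 plays (X: 0.1429, Y: 0.8571)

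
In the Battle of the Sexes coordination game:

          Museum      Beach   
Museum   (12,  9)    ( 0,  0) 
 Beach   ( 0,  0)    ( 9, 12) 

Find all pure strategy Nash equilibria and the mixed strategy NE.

Pure NE: (Museum, Museum) and (Beach, Beach); Mixed NE: p = 0.5714, q = 0.4286

Work:
Check pure NE:
(Museum, Museum): (12, 9) - no unilateral deviation beneficial
(Beach, Beach): (9, 12) - no unilateral deviation beneficial
Mixed NE: P1 plays Museum with p = 0.5714, P2 plays Museum with q = 0.4286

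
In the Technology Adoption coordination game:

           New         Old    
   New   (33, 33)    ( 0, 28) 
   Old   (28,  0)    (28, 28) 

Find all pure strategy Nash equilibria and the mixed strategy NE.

Pure NE: (New, New) and (Old, Old); Mixed NE: p = 0.8485, q = 0.8485

Work:
Check pure NE:
(New, New): (33, 33) - no unilateral deviation beneficial
(Old, Old): (28, 28) - no unilateral deviation beneficial
Mixed NE: P1 plays New with p = 0.8485, P2 plays New with q = 0.8485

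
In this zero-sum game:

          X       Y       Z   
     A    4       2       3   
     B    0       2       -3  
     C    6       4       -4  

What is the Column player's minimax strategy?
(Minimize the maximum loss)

Column should play Z, value = 3

Work:
Column player minimizes Row's maximum payoff:
Column X: max payoff to Row = 6
Column Y: max payoff to Row = 4
Column Z: max payoff to Row = 3
Minimum is 3, achieved by column Z.
Minimax strategy: Z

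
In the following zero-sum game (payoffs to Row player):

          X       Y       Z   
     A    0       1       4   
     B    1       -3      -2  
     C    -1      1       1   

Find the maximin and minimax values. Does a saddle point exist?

Maximin = 0, Minimax = 1, Saddle: False

Work:
Row minimums: [0, -3, -1] → maximin = 0
Column maximums: [1, 1, 4] → minimax = 1
No saddle point (maximin ≠ minimax). Mixed strategy needed.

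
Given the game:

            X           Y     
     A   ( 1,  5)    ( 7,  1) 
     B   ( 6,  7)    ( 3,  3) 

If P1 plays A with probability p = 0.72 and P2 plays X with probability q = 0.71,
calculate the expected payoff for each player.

E[P1] = 3.4092, E[P2] = 4.4

Work:
E[P1] = p·q·π₁(A,X) + p·(1-q)·π₁(A,Y) + (1-p)·q·π₁(B,X) + (1-p)·(1-q)·π₁(B,Y)
= 0.72·0.71·1 + 0.72·0.29·7 + 0.28·0.71·6 + 0.28·0.29·3
= 3.4092

E[P2] = 4.4 (similar calculation)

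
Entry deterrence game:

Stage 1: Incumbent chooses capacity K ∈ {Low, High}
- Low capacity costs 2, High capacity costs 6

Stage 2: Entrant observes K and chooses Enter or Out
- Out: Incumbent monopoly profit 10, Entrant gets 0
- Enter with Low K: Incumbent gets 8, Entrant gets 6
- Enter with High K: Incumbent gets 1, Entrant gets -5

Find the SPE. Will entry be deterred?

SPE: (Low, Enter|Low, Out|High); Entry not deterred. Incumbent net profit = 6, Entrant gets 6

Work:
After Low K: Entrant enters (6 > 0)
After High K: Entrant stays out (-5 < 0)
Incumbent: Low → 8−2=6, High → 10−6=4
Incumbent chooses Low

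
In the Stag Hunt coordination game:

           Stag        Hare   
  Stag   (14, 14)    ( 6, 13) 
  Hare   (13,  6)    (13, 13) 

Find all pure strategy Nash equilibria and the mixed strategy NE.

Pure NE: (Stag, Stag) and (Hare, Hare); Mixed NE: p = 0.875, q = 0.875

Work:
Check pure NE:
(Stag, Stag): (14, 14) - no unilateral deviation beneficial
(Hare, Hare): (13, 13) - no unilateral deviation beneficial
Mixed NE: P1 plays Stag with p = 0.875, P2 plays Stag with q = 0.875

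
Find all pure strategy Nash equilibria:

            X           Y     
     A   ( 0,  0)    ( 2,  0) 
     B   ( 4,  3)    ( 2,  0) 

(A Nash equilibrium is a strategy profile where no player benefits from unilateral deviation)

Nash equilibrium: (A, Y), (B, X)

Work:
Best responses:
  P1 vs X: payoffs [0, 4] → best response B (payoff 4)
  P1 vs Y: payoffs [2, 2] → best response A/B (payoff 2)
  P2 vs A: payoffs [0, 0] → best response X/Y (payoff 0)
  P2 vs B: payoffs [3, 0] → best response X (payoff 3)
Mutual best responses: (A,Y), (B,X) → Nash equilibria.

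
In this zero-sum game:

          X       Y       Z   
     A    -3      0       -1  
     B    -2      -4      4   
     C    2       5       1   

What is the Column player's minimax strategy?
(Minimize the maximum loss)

Column should play X, value = 2

Work:
Column player minimizes Row's maximum payoff:
Column X: max payoff to Row = 2
Column Y: max payoff to Row = 5
Column Z: max payoff to Row = 4
Minimum is 2, achieved by column X.
Minimax strategy: X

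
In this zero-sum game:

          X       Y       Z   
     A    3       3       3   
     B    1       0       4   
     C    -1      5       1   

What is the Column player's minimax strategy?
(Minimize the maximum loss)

Column should play X, value = 3

Work:
Column player minimizes Row's maximum payoff:
Column X: max payoff to Row = 3
Column Y: max payoff to Row = 5
Column Z: max payoff to Row = 4
Minimum is 3, achieved by column X.
Minimax strategy: X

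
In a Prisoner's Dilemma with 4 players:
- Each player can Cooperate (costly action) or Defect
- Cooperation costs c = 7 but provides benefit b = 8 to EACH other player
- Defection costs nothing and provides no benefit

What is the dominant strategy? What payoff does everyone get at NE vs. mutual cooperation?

Dominant: Defect; NE payoff = 0; Coop payoff = 17

Work:
Defect dominates (saves cost c = 7, benefit to others is external)
NE: All defect → everyone gets 0
If all cooperate: each receives (3)×8 - 7 = 17
Social dilemma: 17 > 0 but NE gives 0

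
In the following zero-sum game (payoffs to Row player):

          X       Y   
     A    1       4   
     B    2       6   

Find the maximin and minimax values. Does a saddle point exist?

Maximin = 2, Minimax = 2, Saddle: True

Work:
Row minimums: [1, 2] → maximin = 2
Column maximums: [2, 6] → minimax = 2
Saddle point exists! Game value = 2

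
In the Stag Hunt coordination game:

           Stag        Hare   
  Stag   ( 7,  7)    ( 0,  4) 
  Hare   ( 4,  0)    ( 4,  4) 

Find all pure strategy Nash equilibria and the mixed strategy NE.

Pure NE: (Stag, Stag) and (Hare, Hare); Mixed NE: p = 0.5714, q = 0.5714

Work:
Check pure NE:
(Stag, Stag): (7, 7) - no unilateral deviation beneficial
(Hare, Hare): (4, 4) - no unilateral deviation beneficial
Mixed NE: P1 plays Stag with p = 0.5714, P2 plays Stag with q = 0.5714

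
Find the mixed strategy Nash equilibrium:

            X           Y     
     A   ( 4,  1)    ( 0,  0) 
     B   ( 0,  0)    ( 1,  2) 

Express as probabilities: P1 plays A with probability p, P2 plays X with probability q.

p = 0.6667, q = 0.2

Work:
Find probabilities that make opponent indifferent:
P2 chooses q to make P1 indifferent between A and B
P1 chooses p to make P2 indifferent between X and Y
Mixed NE: P1 plays (A: 0.6667, B: 0.3333), P2 plays (X: 0.2, Y: 0.8)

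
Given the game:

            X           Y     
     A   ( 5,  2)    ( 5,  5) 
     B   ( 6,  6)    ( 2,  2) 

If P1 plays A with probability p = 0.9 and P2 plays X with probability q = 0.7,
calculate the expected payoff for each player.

E[P1] = 4.98, E[P2] = 3.09

Work:
E[P1] = p·q·π₁(A,X) + p·(1-q)·π₁(A,Y) + (1-p)·q·π₁(B,X) + (1-p)·(1-q)·π₁(B,Y)
= 0.9·0.7·5 + 0.9·0.3·5 + 0.1·0.7·6 + 0.1·0.3·2
= 4.98

E[P2] = 3.09 (similar calculation)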